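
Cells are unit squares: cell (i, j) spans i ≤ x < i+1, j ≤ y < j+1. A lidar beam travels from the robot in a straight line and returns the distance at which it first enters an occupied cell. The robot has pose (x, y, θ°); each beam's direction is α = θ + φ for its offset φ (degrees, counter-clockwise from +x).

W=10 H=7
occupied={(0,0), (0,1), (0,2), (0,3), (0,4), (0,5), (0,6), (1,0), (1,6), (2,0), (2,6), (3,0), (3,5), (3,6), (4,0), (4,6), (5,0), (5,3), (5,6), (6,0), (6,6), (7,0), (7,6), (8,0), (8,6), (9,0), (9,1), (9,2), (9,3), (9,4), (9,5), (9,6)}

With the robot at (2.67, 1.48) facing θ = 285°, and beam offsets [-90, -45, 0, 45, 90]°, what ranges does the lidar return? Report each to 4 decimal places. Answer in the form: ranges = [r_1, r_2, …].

beam 1: φ=-90°, α=195°
  d=(-0.9659,-0.2588)  start (2,1)  tX=0.6936 tY=1.8546  stride 1/|dx|=1.0353 1/|dy|=3.8637
    cross x-line → (1,1), t=0.6936
    cross x-line → (0,1), t=1.7289 (wall)
  → r_1 = 1.7289
beam 2: φ=-45°, α=240°
  d=(-0.5000,-0.8660)  start (2,1)  tX=1.3400 tY=0.5543  stride 1/|dx|=2.0000 1/|dy|=1.1547
    cross y-line → (2,0), t=0.5543 (wall)
  → r_2 = 0.5543
beam 3: φ=0°, α=285°
  d=(0.2588,-0.9659)  start (2,1)  tX=1.2750 tY=0.4969  stride 1/|dx|=3.8637 1/|dy|=1.0353
    cross y-line → (2,0), t=0.4969 (wall)
  → r_3 = 0.4969
beam 4: φ=45°, α=330°
  d=(0.8660,-0.5000)  start (2,1)  tX=0.3811 tY=0.9600  stride 1/|dx|=1.1547 1/|dy|=2.0000
    cross x-line → (3,1), t=0.3811
    cross y-line → (3,0), t=0.9600 (wall)
  → r_4 = 0.9600
beam 5: φ=90°, α=15°
  d=(0.9659,0.2588)  start (2,1)  tX=0.3416 tY=2.0091  stride 1/|dx|=1.0353 1/|dy|=3.8637
    cross x-line → (3,1), t=0.3416
    cross x-line → (4,1), t=1.3769
    cross y-line → (4,2), t=2.0091
    cross x-line → (5,2), t=2.4122
    cross x-line → (6,2), t=3.4475
    cross x-line → (7,2), t=4.4827
    cross x-line → (8,2), t=5.5180
    cross y-line → (8,3), t=5.8728
    cross x-line → (9,3), t=6.5533 (wall)
  → r_5 = 6.5533

ranges = [1.7289, 0.5543, 0.4969, 0.9600, 6.5533]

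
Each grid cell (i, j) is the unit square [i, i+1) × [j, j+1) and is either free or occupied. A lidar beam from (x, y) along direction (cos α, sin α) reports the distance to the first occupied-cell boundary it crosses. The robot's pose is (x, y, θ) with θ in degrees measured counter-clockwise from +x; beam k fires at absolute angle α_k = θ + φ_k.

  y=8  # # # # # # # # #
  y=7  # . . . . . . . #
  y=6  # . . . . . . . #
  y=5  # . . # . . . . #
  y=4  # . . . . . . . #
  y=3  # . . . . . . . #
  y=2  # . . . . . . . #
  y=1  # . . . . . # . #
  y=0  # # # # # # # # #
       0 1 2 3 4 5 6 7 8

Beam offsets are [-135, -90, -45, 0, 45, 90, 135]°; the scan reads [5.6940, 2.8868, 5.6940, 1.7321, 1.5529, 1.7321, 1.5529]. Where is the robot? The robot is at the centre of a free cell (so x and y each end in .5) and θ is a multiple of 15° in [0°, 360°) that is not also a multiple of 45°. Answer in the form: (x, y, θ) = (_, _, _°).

Enumerate (i+0.5, j+0.5, θ) over the 47 free cells and 16 admissible headings. For each, cast all 7 beams and compare to the given ranges.
  (3.5, 3.5, 30°): beam 1 = 2.5882 ≠ 5.6940 ✗
  (2.5, 1.5, 30°): beam 1 = 0.5176 ≠ 5.6940 ✗
  (3.5, 3.5, 195°): beam 1 = 5.1962 ≠ 5.6940 ✗
  (1.5, 5.5, 330°): beam 1 = 0.5176 ≠ 5.6940 ✗
  (5.5, 7.5, 345°): beam 1 = 5.1962 ≠ 5.6940 ✗
  …
  (2.5, 2.5, 150°): r_1=5.6940, r_2=2.8868, r_3=5.6940, r_4=1.7321, r_5=1.5529, r_6=1.7321, r_7=1.5529 — all match ✓
Unique over the lattice → pose = (2.5, 2.5, 150°).

(x, y, θ) = (2.5, 2.5, 150°)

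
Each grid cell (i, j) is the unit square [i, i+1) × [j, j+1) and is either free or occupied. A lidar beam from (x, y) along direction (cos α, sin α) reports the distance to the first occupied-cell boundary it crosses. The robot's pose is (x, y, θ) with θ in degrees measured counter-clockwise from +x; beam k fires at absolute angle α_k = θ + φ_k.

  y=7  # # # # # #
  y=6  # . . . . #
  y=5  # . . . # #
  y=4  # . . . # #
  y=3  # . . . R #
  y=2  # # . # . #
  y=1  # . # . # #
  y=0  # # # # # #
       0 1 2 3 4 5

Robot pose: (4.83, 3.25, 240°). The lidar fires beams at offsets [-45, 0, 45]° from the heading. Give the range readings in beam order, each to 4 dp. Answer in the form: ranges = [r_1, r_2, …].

ranges = [0.9659, 1.4434, 0.6568]

beam 1: φ=-45°, α=195°
  d=(-0.9659,-0.2588)  start (4,3)  tX=0.8593 tY=0.9659  stride 1/|dx|=1.0353 1/|dy|=3.8637
    cross x-line → (3,3), t=0.8593
    cross y-line → (3,2), t=0.9659 (wall)
  → r_1 = 0.9659
beam 2: φ=0°, α=240°
  d=(-0.5000,-0.8660)  start (4,3)  tX=1.6600 tY=0.2887  stride 1/|dx|=2.0000 1/|dy|=1.1547
    cross y-line → (4,2), t=0.2887
    cross y-line → (4,1), t=1.4434 (wall)
  → r_2 = 1.4434
beam 3: φ=45°, α=285°
  d=(0.2588,-0.9659)  start (4,3)  tX=0.6568 tY=0.2588  stride 1/|dx|=3.8637 1/|dy|=1.0353
    cross y-line → (4,2), t=0.2588
    cross x-line → (5,2), t=0.6568 (wall)
  → r_3 = 0.6568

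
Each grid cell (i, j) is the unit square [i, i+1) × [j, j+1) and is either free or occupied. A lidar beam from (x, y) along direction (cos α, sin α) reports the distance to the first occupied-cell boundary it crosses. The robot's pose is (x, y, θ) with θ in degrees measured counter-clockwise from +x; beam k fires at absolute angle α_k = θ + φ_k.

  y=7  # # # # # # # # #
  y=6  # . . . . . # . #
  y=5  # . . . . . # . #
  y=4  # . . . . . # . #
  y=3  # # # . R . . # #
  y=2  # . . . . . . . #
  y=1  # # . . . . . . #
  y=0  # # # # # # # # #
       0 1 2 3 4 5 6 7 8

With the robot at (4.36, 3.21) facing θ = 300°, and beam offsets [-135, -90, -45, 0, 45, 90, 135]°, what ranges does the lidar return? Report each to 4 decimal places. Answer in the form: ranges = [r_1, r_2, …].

ranges = [1.4080, 2.7251, 2.2880, 2.5519, 3.7684, 1.8937, 3.9237]

beam 1: φ=-135°, α=165°
  direction (-0.9659, 0.2588); cell (4,3); t to first gridline: x 0.3727, y 3.0523 (then +1.0353 / +3.8637)
    (3,3) via x @ 0.3727
    (2,3) via x @ 1.4080  # hit
  → r_1 = 1.4080
beam 2: φ=-90°, α=210°
  direction (-0.8660, -0.5000); cell (4,3); t to first gridline: x 0.4157, y 0.4200 (then +1.1547 / +2.0000)
    (3,3) via x @ 0.4157
    (3,2) via y @ 0.4200
    (2,2) via x @ 1.5704
    (2,1) via y @ 2.4200
    (1,1) via x @ 2.7251  # hit
  → r_2 = 2.7251
beam 3: φ=-45°, α=255°
  direction (-0.2588, -0.9659); cell (4,3); t to first gridline: x 1.3909, y 0.2174 (then +3.8637 / +1.0353)
    (4,2) via y @ 0.2174
    (4,1) via y @ 1.2527
    (3,1) via x @ 1.3909
    (3,0) via y @ 2.2880  # hit
  → r_3 = 2.2880
beam 4: φ=0°, α=300°
  direction (0.5000, -0.8660); cell (4,3); t to first gridline: x 1.2800, y 0.2425 (then +2.0000 / +1.1547)
    (4,2) via y @ 0.2425
    (5,2) via x @ 1.2800
    (5,1) via y @ 1.3972
    (5,0) via y @ 2.5519  # hit
  → r_4 = 2.5519
beam 5: φ=45°, α=345°
  direction (0.9659, -0.2588); cell (4,3); t to first gridline: x 0.6626, y 0.8114 (then +1.0353 / +3.8637)
    (5,3) via x @ 0.6626
    (5,2) via y @ 0.8114
    (6,2) via x @ 1.6979
    (7,2) via x @ 2.7331
    (8,2) via x @ 3.7684  # hit
  → r_5 = 3.7684
beam 6: φ=90°, α=30°
  direction (0.8660, 0.5000); cell (4,3); t to first gridline: x 0.7390, y 1.5800 (then +1.1547 / +2.0000)
    (5,3) via x @ 0.7390
    (5,4) via y @ 1.5800
    (6,4) via x @ 1.8937  # hit
  → r_6 = 1.8937
beam 7: φ=135°, α=75°
  direction (0.2588, 0.9659); cell (4,3); t to first gridline: x 2.4728, y 0.8179 (then +3.8637 / +1.0353)
    (4,4) via y @ 0.8179
    (4,5) via y @ 1.8531
    (5,5) via x @ 2.4728
    (5,6) via y @ 2.8884
    (5,7) via y @ 3.9237  # hit
  → r_7 = 3.9237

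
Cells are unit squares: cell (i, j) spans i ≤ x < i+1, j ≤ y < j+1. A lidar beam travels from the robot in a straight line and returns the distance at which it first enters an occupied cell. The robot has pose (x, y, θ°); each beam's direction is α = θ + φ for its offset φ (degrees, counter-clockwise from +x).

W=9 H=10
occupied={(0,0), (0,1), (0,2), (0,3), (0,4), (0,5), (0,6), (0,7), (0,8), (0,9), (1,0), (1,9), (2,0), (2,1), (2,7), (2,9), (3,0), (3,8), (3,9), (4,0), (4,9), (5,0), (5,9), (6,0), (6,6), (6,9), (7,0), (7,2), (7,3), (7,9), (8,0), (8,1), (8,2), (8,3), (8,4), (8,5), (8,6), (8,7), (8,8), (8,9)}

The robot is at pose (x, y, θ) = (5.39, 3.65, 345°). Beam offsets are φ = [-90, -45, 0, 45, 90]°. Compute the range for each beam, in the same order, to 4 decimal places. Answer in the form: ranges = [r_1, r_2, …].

beam 1: φ=-90°, α=255°
  direction (-0.2588, -0.9659); cell (5,3); t to first gridline: x 1.5068, y 0.6729 (then +3.8637 / +1.0353)
    (5,2) via y @ 0.6729
    (4,2) via x @ 1.5068
    (4,1) via y @ 1.7082
    (4,0) via y @ 2.7435  # hit
  → r_1 = 2.7435
beam 2: φ=-45°, α=300°
  direction (0.5000, -0.8660); cell (5,3); t to first gridline: x 1.2200, y 0.7506 (then +2.0000 / +1.1547)
    (5,2) via y @ 0.7506
    (6,2) via x @ 1.2200
    (6,1) via y @ 1.9053
    (6,0) via y @ 3.0600  # hit
  → r_2 = 3.0600
beam 3: φ=0°, α=345°
  direction (0.9659, -0.2588); cell (5,3); t to first gridline: x 0.6315, y 2.5114 (then +1.0353 / +3.8637)
    (6,3) via x @ 0.6315
    (7,3) via x @ 1.6668  # hit
  → r_3 = 1.6668
beam 4: φ=45°, α=30°
  direction (0.8660, 0.5000); cell (5,3); t to first gridline: x 0.7044, y 0.7000 (then +1.1547 / +2.0000)
    (5,4) via y @ 0.7000
    (6,4) via x @ 0.7044
    (7,4) via x @ 1.8591
    (7,5) via y @ 2.7000
    (8,5) via x @ 3.0138  # hit
  → r_4 = 3.0138
beam 5: φ=90°, α=75°
  direction (0.2588, 0.9659); cell (5,3); t to first gridline: x 2.3569, y 0.3623 (then +3.8637 / +1.0353)
    (5,4) via y @ 0.3623
    (5,5) via y @ 1.3976
    (6,5) via x @ 2.3569
    (6,6) via y @ 2.4329  # hit
  → r_5 = 2.4329

ranges = [2.7435, 3.0600, 1.6668, 3.0138, 2.4329]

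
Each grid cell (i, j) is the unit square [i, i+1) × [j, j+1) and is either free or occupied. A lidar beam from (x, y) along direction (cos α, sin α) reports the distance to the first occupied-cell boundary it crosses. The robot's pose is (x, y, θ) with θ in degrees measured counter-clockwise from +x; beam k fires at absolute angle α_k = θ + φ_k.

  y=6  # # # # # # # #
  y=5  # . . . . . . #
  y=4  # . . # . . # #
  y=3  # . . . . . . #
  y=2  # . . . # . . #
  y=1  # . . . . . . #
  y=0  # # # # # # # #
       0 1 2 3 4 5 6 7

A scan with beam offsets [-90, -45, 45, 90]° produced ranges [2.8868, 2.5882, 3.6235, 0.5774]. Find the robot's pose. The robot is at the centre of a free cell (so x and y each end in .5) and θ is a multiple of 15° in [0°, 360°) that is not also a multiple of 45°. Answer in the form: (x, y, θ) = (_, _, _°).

The pose lattice has 27·16 = 432 candidates. Test each by forward raycasting.
  (1.5, 1.5, 255°): beam 1 = 0.5176 ≠ 2.8868 ✗
  (1.5, 1.5, 60°): beam 1 = 1.0000 ≠ 2.8868 ✗
  (1.5, 4.5, 120°): beam 1 = 3.0000 ≠ 2.8868 ✗
  (1.5, 4.5, 285°): beam 1 = 0.5176 ≠ 2.8868 ✗
  …
  (4.5, 3.5, 150°): r_1=2.8868, r_2=2.5882, r_3=3.6235, r_4=0.5774 — all match ✓
No second candidate reproduces the full scan.

(x, y, θ) = (4.5, 3.5, 150°)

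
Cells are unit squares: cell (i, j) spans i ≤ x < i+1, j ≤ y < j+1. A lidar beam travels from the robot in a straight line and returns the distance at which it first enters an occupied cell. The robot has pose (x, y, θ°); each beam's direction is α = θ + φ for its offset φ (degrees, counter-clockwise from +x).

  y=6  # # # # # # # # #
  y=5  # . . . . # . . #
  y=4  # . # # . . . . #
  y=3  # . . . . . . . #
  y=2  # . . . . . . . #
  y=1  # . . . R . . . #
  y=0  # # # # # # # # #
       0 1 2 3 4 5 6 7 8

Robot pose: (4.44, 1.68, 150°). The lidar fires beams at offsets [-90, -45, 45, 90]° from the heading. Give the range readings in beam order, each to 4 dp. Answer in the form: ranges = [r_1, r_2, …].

beam 1: φ=-90°, α=60°
  d=(0.5000,0.8660)  start (4,1)  tX=1.1200 tY=0.3695  stride 1/|dx|=2.0000 1/|dy|=1.1547
    cross y-line → (4,2), t=0.3695
    cross x-line → (5,2), t=1.1200
    cross y-line → (5,3), t=1.5242
    cross y-line → (5,4), t=2.6789
    cross x-line → (6,4), t=3.1200
    cross y-line → (6,5), t=3.8336
    cross y-line → (6,6), t=4.9883 (wall)
  → r_1 = 4.9883
beam 2: φ=-45°, α=105°
  d=(-0.2588,0.9659)  start (4,1)  tX=1.7000 tY=0.3313  stride 1/|dx|=3.8637 1/|dy|=1.0353
    cross y-line → (4,2), t=0.3313
    cross y-line → (4,3), t=1.3666
    cross x-line → (3,3), t=1.7000
    cross y-line → (3,4), t=2.4018 (wall)
  → r_2 = 2.4018
beam 3: φ=45°, α=195°
  d=(-0.9659,-0.2588)  start (4,1)  tX=0.4555 tY=2.6273  stride 1/|dx|=1.0353 1/|dy|=3.8637
    cross x-line → (3,1), t=0.4555
    cross x-line → (2,1), t=1.4908
    cross x-line → (1,1), t=2.5261
    cross y-line → (1,0), t=2.6273 (wall)
  → r_3 = 2.6273
beam 4: φ=90°, α=240°
  d=(-0.5000,-0.8660)  start (4,1)  tX=0.8800 tY=0.7852  stride 1/|dx|=2.0000 1/|dy|=1.1547
    cross y-line → (4,0), t=0.7852 (wall)
  → r_4 = 0.7852

ranges = [4.9883, 2.4018, 2.6273, 0.7852]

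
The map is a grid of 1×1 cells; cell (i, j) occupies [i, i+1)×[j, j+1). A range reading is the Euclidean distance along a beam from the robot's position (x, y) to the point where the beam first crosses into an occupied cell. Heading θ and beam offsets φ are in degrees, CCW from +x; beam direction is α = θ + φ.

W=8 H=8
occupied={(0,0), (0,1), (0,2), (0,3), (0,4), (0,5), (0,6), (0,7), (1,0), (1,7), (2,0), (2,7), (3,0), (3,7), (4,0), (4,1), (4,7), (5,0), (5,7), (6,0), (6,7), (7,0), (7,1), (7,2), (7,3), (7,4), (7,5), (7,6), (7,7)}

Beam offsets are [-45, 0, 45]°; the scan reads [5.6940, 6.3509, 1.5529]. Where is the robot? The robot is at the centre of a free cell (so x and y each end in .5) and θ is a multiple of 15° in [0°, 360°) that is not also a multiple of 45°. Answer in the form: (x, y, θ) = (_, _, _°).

Enumerate (i+0.5, j+0.5, θ) over the 35 free cells and 16 admissible headings. For each, cast all 3 beams and compare to the given ranges.
  (6.5, 2.5, 75°): beam 1 = 0.5774 ≠ 5.6940 ✗
  (2.5, 2.5, 15°): beam 1 = 1.7321 ≠ 5.6940 ✗
  (3.5, 4.5, 60°): beam 1 = 3.6235 ≠ 5.6940 ✗
  (2.5, 6.5, 60°): beam 1 = 1.9319 ≠ 5.6940 ✗
  …
  (6.5, 1.5, 150°): r_1=5.6940, r_2=6.3509, r_3=1.5529 — all match ✓
Unique over the lattice → pose = (6.5, 1.5, 150°).

(x, y, θ) = (6.5, 1.5, 150°)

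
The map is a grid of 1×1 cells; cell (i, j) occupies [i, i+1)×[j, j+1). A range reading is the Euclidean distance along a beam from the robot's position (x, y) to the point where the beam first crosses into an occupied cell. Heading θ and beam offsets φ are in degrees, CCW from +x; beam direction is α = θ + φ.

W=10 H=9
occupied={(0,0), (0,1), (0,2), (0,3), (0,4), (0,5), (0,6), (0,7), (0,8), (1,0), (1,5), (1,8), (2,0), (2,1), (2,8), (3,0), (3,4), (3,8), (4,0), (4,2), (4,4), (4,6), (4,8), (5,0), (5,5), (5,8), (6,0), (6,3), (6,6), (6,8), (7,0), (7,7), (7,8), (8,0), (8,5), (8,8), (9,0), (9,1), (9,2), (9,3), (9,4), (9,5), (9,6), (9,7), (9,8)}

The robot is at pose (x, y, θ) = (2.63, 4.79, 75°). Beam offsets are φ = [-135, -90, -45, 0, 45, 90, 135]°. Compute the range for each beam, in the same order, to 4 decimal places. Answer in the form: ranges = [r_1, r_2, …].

ranges = [0.7400, 0.3831, 2.4200, 3.3232, 1.2600, 0.8114, 1.8822]

beam 1: φ=-135°, α=300°
  cosα=0.5000 sinα=-0.8660 | (2,4) | tMaxX 0.7400 tMaxY 0.9122 | tΔX 2.0000 tΔY 1.1547
    t=0.7400 [x] (3,4) — stop
  → r_1 = 0.7400
beam 2: φ=-90°, α=345°
  cosα=0.9659 sinα=-0.2588 | (2,4) | tMaxX 0.3831 tMaxY 3.0523 | tΔX 1.0353 tΔY 3.8637
    t=0.3831 [x] (3,4) — stop
  → r_2 = 0.3831
beam 3: φ=-45°, α=30°
  cosα=0.8660 sinα=0.5000 | (2,4) | tMaxX 0.4272 tMaxY 0.4200 | tΔX 1.1547 tΔY 2.0000
    t=0.4200 [y] (2,5)
    t=0.4272 [x] (3,5)
    t=1.5819 [x] (4,5)
    t=2.4200 [y] (4,6) — stop
  → r_3 = 2.4200
beam 4: φ=0°, α=75°
  cosα=0.2588 sinα=0.9659 | (2,4) | tMaxX 1.4296 tMaxY 0.2174 | tΔX 3.8637 tΔY 1.0353
    t=0.2174 [y] (2,5)
    t=1.2527 [y] (2,6)
    t=1.4296 [x] (3,6)
    t=2.2880 [y] (3,7)
    t=3.3232 [y] (3,8) — stop
  → r_4 = 3.3232
beam 5: φ=45°, α=120°
  cosα=-0.5000 sinα=0.8660 | (2,4) | tMaxX 1.2600 tMaxY 0.2425 | tΔX 2.0000 tΔY 1.1547
    t=0.2425 [y] (2,5)
    t=1.2600 [x] (1,5) — stop
  → r_5 = 1.2600
beam 6: φ=90°, α=165°
  cosα=-0.9659 sinα=0.2588 | (2,4) | tMaxX 0.6522 tMaxY 0.8114 | tΔX 1.0353 tΔY 3.8637
    t=0.6522 [x] (1,4)
    t=0.8114 [y] (1,5) — stop
  → r_6 = 0.8114
beam 7: φ=135°, α=210°
  cosα=-0.8660 sinα=-0.5000 | (2,4) | tMaxX 0.7275 tMaxY 1.5800 | tΔX 1.1547 tΔY 2.0000
    t=0.7275 [x] (1,4)
    t=1.5800 [y] (1,3)
    t=1.8822 [x] (0,3) — stop
  → r_7 = 1.8822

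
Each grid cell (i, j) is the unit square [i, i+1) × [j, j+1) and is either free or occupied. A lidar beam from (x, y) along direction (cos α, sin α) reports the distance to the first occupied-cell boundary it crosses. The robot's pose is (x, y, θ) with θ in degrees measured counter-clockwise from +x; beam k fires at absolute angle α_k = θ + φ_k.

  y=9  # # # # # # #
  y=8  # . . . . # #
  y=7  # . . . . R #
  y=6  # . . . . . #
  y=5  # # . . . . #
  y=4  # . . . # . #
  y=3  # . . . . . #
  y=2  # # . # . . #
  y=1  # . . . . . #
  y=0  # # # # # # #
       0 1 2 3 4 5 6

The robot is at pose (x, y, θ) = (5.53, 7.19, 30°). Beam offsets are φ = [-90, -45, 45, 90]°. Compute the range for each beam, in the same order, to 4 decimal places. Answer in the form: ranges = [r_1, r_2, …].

ranges = [0.9400, 0.4866, 0.8386, 0.9353]

beam 1: φ=-90°, α=300°
  dir = (cos 300°, sin 300°) = (0.5000, -0.8660); from cell (5,7)
  next x-line at t=0.9400, next y-line at t=0.2194; Δt_x=2.0000, Δt_y=1.1547
    y: enter (5,6) at t=0.2194
    x: enter (6,6) at t=0.9400 ← occupied
  → r_1 = 0.9400
beam 2: φ=-45°, α=345°
  dir = (cos 345°, sin 345°) = (0.9659, -0.2588); from cell (5,7)
  next x-line at t=0.4866, next y-line at t=0.7341; Δt_x=1.0353, Δt_y=3.8637
    x: enter (6,7) at t=0.4866 ← occupied
  → r_2 = 0.4866
beam 3: φ=45°, α=75°
  dir = (cos 75°, sin 75°) = (0.2588, 0.9659); from cell (5,7)
  next x-line at t=1.8159, next y-line at t=0.8386; Δt_x=3.8637, Δt_y=1.0353
    y: enter (5,8) at t=0.8386 ← occupied
  → r_3 = 0.8386
beam 4: φ=90°, α=120°
  dir = (cos 120°, sin 120°) = (-0.5000, 0.8660); from cell (5,7)
  next x-line at t=1.0600, next y-line at t=0.9353; Δt_x=2.0000, Δt_y=1.1547
    y: enter (5,8) at t=0.9353 ← occupied
  → r_4 = 0.9353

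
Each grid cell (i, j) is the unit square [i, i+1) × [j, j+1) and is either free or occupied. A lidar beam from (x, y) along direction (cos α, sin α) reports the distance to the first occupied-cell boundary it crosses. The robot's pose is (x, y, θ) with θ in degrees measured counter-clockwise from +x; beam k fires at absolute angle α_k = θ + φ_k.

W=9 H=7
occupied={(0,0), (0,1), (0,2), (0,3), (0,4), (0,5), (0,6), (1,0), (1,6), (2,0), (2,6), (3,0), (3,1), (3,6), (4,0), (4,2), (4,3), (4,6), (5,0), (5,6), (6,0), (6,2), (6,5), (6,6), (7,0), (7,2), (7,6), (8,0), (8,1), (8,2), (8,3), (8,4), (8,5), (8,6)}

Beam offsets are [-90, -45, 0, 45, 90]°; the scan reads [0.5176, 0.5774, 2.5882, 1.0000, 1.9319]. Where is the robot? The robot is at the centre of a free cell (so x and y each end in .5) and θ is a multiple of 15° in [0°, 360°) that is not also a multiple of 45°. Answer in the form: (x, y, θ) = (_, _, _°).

Enumerate (i+0.5, j+0.5, θ) over the 29 free cells and 16 admissible headings. For each, cast all 5 beams and compare to the given ranges.
  (5.5, 4.5, 30°): beam 1 = 1.7321 ≠ 0.5176 ✗
  (1.5, 4.5, 105°): beam 1 = 4.6587 ≠ 0.5176 ✗
  (2.5, 5.5, 285°): beam 1 = 1.5529 ≠ 0.5176 ✗
  (7.5, 5.5, 300°): beam 1 = 0.5774 ≠ 0.5176 ✗
  …
  (5.5, 3.5, 255°): r_1=0.5176, r_2=0.5774, r_3=2.5882, r_4=1.0000, r_5=1.9319 — all match ✓
No second candidate reproduces the full scan.

(x, y, θ) = (5.5, 3.5, 255°)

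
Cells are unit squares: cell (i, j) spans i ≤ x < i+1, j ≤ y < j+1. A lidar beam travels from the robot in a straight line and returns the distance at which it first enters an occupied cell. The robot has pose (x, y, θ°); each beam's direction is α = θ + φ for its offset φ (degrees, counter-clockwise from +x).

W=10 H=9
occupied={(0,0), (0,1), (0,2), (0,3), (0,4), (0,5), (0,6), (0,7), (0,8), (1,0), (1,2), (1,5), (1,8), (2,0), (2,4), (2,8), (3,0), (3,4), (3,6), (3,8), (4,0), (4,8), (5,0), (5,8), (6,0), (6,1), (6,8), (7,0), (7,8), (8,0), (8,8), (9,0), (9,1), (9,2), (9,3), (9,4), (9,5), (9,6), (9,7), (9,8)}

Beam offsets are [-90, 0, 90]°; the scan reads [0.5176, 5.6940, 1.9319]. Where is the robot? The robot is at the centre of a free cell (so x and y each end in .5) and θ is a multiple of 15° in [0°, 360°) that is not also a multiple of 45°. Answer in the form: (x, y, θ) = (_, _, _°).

(x, y, θ) = (8.5, 2.5, 105°)

Candidates: 50 free-cell centres × 16 headings = 800 poses. Raycast each; keep the one whose scan matches to 4 dp.
  (8.5, 3.5, 300°): beam 1 = 5.0000 ≠ 0.5176 ✗
  (6.5, 2.5, 165°): beam 1 = 5.6940 ≠ 0.5176 ✗
  (1.5, 4.5, 330°): beam 1 = 1.0000 ≠ 0.5176 ✗
  (7.5, 5.5, 120°): beam 1 = 1.7321 ≠ 0.5176 ✗
  …
  (8.5, 2.5, 105°): r_1=0.5176, r_2=5.6940, r_3=1.9319 — all match ✓
Unique over the lattice → pose = (8.5, 2.5, 105°).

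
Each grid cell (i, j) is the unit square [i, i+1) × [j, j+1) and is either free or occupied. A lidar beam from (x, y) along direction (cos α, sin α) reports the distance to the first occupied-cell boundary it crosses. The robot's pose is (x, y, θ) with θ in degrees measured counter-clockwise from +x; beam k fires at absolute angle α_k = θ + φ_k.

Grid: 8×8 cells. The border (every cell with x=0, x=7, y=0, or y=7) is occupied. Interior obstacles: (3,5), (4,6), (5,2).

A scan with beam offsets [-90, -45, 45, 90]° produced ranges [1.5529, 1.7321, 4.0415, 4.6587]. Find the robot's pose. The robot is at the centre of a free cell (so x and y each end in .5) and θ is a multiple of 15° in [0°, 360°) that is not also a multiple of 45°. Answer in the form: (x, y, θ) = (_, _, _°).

The pose lattice has 33·16 = 528 candidates. Test each by forward raycasting.
  (2.5, 3.5, 165°): beam 1 = 1.9319 ≠ 1.5529 ✗
  (6.5, 1.5, 285°): beam 1 = 1.9319 ≠ 1.5529 ✗
  (6.5, 4.5, 75°): beam 1 = 0.5176 ≠ 1.5529 ✗
  (6.5, 4.5, 345°): beam 1 = 1.9319 ≠ 1.5529 ✗
  …
  (2.5, 4.5, 255°): r_1=1.5529, r_2=1.7321, r_3=4.0415, r_4=4.6587 — all match ✓
No second candidate reproduces the full scan.

(x, y, θ) = (2.5, 4.5, 255°)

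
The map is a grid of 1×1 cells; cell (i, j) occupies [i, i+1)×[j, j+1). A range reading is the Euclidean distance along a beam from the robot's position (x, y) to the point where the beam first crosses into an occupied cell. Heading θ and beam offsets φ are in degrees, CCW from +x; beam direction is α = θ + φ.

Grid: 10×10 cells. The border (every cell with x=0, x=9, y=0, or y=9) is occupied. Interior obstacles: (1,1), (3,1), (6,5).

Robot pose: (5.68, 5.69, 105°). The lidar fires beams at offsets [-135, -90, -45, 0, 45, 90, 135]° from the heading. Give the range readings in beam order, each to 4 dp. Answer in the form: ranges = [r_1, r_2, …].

beam 1: φ=-135°, α=330°
  cosα=0.8660 sinα=-0.5000 | (5,5) | tMaxX 0.3695 tMaxY 1.3800 | tΔX 1.1547 tΔY 2.0000
    t=0.3695 [x] (6,5) — stop
  → r_1 = 0.3695
beam 2: φ=-90°, α=15°
  cosα=0.9659 sinα=0.2588 | (5,5) | tMaxX 0.3313 tMaxY 1.1977 | tΔX 1.0353 tΔY 3.8637
    t=0.3313 [x] (6,5) — stop
  → r_2 = 0.3313
beam 3: φ=-45°, α=60°
  cosα=0.5000 sinα=0.8660 | (5,5) | tMaxX 0.6400 tMaxY 0.3580 | tΔX 2.0000 tΔY 1.1547
    t=0.3580 [y] (5,6)
    t=0.6400 [x] (6,6)
    t=1.5127 [y] (6,7)
    t=2.6400 [x] (7,7)
    t=2.6674 [y] (7,8)
    t=3.8221 [y] (7,9) — stop
  → r_3 = 3.8221
beam 4: φ=0°, α=105°
  cosα=-0.2588 sinα=0.9659 | (5,5) | tMaxX 2.6273 tMaxY 0.3209 | tΔX 3.8637 tΔY 1.0353
    t=0.3209 [y] (5,6)
    t=1.3562 [y] (5,7)
    t=2.3915 [y] (5,8)
    t=2.6273 [x] (4,8)
    t=3.4268 [y] (4,9) — stop
  → r_4 = 3.4268
beam 5: φ=45°, α=150°
  cosα=-0.8660 sinα=0.5000 | (5,5) | tMaxX 0.7852 tMaxY 0.6200 | tΔX 1.1547 tΔY 2.0000
    t=0.6200 [y] (5,6)
    t=0.7852 [x] (4,6)
    t=1.9399 [x] (3,6)
    t=2.6200 [y] (3,7)
    t=3.0946 [x] (2,7)
    t=4.2493 [x] (1,7)
    t=4.6200 [y] (1,8)
    t=5.4040 [x] (0,8) — stop
  → r_5 = 5.4040
beam 6: φ=90°, α=195°
  cosα=-0.9659 sinα=-0.2588 | (5,5) | tMaxX 0.7040 tMaxY 2.6660 | tΔX 1.0353 tΔY 3.8637
    t=0.7040 [x] (4,5)
    t=1.7393 [x] (3,5)
    t=2.6660 [y] (3,4)
    t=2.7745 [x] (2,4)
    t=3.8098 [x] (1,4)
    t=4.8451 [x] (0,4) — stop
  → r_6 = 4.8451
beam 7: φ=135°, α=240°
  cosα=-0.5000 sinα=-0.8660 | (5,5) | tMaxX 1.3600 tMaxY 0.7967 | tΔX 2.0000 tΔY 1.1547
    t=0.7967 [y] (5,4)
    t=1.3600 [x] (4,4)
    t=1.9514 [y] (4,3)
    t=3.1061 [y] (4,2)
    t=3.3600 [x] (3,2)
    t=4.2608 [y] (3,1) — stop
  → r_7 = 4.2608

ranges = [0.3695, 0.3313, 3.8221, 3.4268, 5.4040, 4.8451, 4.2608]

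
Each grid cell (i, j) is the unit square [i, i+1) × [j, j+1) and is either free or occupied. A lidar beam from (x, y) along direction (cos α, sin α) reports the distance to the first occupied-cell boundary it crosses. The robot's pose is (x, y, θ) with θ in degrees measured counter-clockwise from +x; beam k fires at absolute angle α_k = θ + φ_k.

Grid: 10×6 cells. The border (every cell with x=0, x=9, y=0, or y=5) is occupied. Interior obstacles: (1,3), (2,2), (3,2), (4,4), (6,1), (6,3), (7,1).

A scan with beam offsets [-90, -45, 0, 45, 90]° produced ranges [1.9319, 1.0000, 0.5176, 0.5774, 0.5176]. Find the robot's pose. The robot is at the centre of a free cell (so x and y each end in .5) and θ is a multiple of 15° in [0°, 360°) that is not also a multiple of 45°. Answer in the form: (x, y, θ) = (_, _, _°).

Enumerate (i+0.5, j+0.5, θ) over the 25 free cells and 16 admissible headings. For each, cast all 5 beams and compare to the given ranges.
  (4.5, 1.5, 60°): beam 1 = 1.0000 ≠ 1.9319 ✗
  (6.5, 4.5, 105°): beam 2 = 0.5774 ≠ 1.0000 ✗
  (3.5, 4.5, 30°): beam 1 = 4.0415 ≠ 1.9319 ✗
  (7.5, 3.5, 345°): beam 1 = 1.5529 ≠ 1.9319 ✗
  …
  (5.5, 1.5, 255°): r_1=1.9319, r_2=1.0000, r_3=0.5176, r_4=0.5774, r_5=0.5176 — all match ✓
Unique over the lattice → pose = (5.5, 1.5, 255°).

(x, y, θ) = (5.5, 1.5, 255°)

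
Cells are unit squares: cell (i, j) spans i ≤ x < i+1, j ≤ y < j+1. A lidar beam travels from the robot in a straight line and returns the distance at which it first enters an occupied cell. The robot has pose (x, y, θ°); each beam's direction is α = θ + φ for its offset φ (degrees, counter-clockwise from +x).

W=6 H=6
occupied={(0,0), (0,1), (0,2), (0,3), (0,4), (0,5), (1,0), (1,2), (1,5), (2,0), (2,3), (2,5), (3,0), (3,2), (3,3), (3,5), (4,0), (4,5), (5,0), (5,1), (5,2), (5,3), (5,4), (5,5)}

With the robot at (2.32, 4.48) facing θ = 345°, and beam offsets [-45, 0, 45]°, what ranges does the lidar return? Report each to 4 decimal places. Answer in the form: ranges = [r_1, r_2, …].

ranges = [0.5543, 2.7745, 1.0400]

beam 1: φ=-45°, α=300°
  dir = (cos 300°, sin 300°) = (0.5000, -0.8660); from cell (2,4)
  next x-line at t=1.3600, next y-line at t=0.5543; Δt_x=2.0000, Δt_y=1.1547
    y: enter (2,3) at t=0.5543 ← occupied
  → r_1 = 0.5543
beam 2: φ=0°, α=345°
  dir = (cos 345°, sin 345°) = (0.9659, -0.2588); from cell (2,4)
  next x-line at t=0.7040, next y-line at t=1.8546; Δt_x=1.0353, Δt_y=3.8637
    x: enter (3,4) at t=0.7040
    x: enter (4,4) at t=1.7393
    y: enter (4,3) at t=1.8546
    x: enter (5,3) at t=2.7745 ← occupied
  → r_2 = 2.7745
beam 3: φ=45°, α=30°
  dir = (cos 30°, sin 30°) = (0.8660, 0.5000); from cell (2,4)
  next x-line at t=0.7852, next y-line at t=1.0400; Δt_x=1.1547, Δt_y=2.0000
    x: enter (3,4) at t=0.7852
    y: enter (3,5) at t=1.0400 ← occupied
  → r_3 = 1.0400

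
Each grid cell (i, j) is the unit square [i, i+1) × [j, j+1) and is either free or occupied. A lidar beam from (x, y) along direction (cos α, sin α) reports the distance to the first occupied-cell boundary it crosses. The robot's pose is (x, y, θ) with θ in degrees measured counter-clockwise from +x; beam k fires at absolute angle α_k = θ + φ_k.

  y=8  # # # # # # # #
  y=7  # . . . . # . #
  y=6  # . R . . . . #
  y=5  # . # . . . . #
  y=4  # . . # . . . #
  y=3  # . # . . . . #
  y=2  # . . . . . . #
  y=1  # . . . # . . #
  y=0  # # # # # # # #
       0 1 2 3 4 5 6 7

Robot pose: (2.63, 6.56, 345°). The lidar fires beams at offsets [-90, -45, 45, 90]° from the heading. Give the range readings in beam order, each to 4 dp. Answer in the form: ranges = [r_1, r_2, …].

ranges = [0.5798, 0.6466, 2.7366, 1.4908]

beam 1: φ=-90°, α=255°
  dir = (cos 255°, sin 255°) = (-0.2588, -0.9659); from cell (2,6)
  next x-line at t=2.4341, next y-line at t=0.5798; Δt_x=3.8637, Δt_y=1.0353
    y: enter (2,5) at t=0.5798 ← occupied
  → r_1 = 0.5798
beam 2: φ=-45°, α=300°
  dir = (cos 300°, sin 300°) = (0.5000, -0.8660); from cell (2,6)
  next x-line at t=0.7400, next y-line at t=0.6466; Δt_x=2.0000, Δt_y=1.1547
    y: enter (2,5) at t=0.6466 ← occupied
  → r_2 = 0.6466
beam 3: φ=45°, α=30°
  dir = (cos 30°, sin 30°) = (0.8660, 0.5000); from cell (2,6)
  next x-line at t=0.4272, next y-line at t=0.8800; Δt_x=1.1547, Δt_y=2.0000
    x: enter (3,6) at t=0.4272
    y: enter (3,7) at t=0.8800
    x: enter (4,7) at t=1.5819
    x: enter (5,7) at t=2.7366 ← occupied
  → r_3 = 2.7366
beam 4: φ=90°, α=75°
  dir = (cos 75°, sin 75°) = (0.2588, 0.9659); from cell (2,6)
  next x-line at t=1.4296, next y-line at t=0.4555; Δt_x=3.8637, Δt_y=1.0353
    y: enter (2,7) at t=0.4555
    x: enter (3,7) at t=1.4296
    y: enter (3,8) at t=1.4908 ← occupied
  → r_4 = 1.4908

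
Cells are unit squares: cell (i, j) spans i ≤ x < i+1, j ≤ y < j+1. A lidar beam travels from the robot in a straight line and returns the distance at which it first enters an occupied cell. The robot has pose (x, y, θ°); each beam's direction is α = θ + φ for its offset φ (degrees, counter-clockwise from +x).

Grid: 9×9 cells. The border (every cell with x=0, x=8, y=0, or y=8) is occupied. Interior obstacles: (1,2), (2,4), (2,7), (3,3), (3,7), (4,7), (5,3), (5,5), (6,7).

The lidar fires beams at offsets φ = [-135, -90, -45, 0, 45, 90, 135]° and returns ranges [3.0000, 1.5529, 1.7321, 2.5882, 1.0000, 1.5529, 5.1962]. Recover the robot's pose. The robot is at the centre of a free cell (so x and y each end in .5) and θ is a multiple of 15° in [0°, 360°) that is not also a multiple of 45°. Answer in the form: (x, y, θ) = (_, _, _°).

(x, y, θ) = (3.5, 5.5, 165°)

The pose lattice has 40·16 = 640 candidates. Test each by forward raycasting.
  (7.5, 6.5, 165°): beam 1 = 0.5774 ≠ 3.0000 ✗
  (4.5, 4.5, 345°): beam 1 = 1.0000 ≠ 3.0000 ✗
  (7.5, 2.5, 210°): beam 1 = 1.9319 ≠ 3.0000 ✗
  (4.5, 6.5, 210°): beam 1 = 0.5176 ≠ 3.0000 ✗
  …
  (3.5, 5.5, 165°): r_1=3.0000, r_2=1.5529, r_3=1.7321, r_4=2.5882, r_5=1.0000, r_6=1.5529, r_7=5.1962 — all match ✓
Unique over the lattice → pose = (3.5, 5.5, 165°).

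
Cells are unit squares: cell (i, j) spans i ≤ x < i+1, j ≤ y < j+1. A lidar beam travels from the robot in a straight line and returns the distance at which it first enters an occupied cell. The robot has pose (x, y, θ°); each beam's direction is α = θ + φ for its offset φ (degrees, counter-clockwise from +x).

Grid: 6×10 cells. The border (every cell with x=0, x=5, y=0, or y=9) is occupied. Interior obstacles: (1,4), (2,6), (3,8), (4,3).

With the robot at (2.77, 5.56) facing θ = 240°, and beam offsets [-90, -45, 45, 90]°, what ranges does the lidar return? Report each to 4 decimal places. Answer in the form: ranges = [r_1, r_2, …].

beam 1: φ=-90°, α=150°
  direction (-0.8660, 0.5000); cell (2,5); t to first gridline: x 0.8891, y 0.8800 (then +1.1547 / +2.0000)
    (2,6) via y @ 0.8800  # hit
  → r_1 = 0.8800
beam 2: φ=-45°, α=195°
  direction (-0.9659, -0.2588); cell (2,5); t to first gridline: x 0.7972, y 2.1637 (then +1.0353 / +3.8637)
    (1,5) via x @ 0.7972
    (0,5) via x @ 1.8324  # hit
  → r_2 = 1.8324
beam 3: φ=45°, α=285°
  direction (0.2588, -0.9659); cell (2,5); t to first gridline: x 0.8887, y 0.5798 (then +3.8637 / +1.0353)
    (2,4) via y @ 0.5798
    (3,4) via x @ 0.8887
    (3,3) via y @ 1.6150
    (3,2) via y @ 2.6503
    (3,1) via y @ 3.6856
    (3,0) via y @ 4.7209  # hit
  → r_3 = 4.7209
beam 4: φ=90°, α=330°
  direction (0.8660, -0.5000); cell (2,5); t to first gridline: x 0.2656, y 1.1200 (then +1.1547 / +2.0000)
    (3,5) via x @ 0.2656
    (3,4) via y @ 1.1200
    (4,4) via x @ 1.4203
    (5,4) via x @ 2.5750  # hit
  → r_4 = 2.5750

ranges = [0.8800, 1.8324, 4.7209, 2.5750]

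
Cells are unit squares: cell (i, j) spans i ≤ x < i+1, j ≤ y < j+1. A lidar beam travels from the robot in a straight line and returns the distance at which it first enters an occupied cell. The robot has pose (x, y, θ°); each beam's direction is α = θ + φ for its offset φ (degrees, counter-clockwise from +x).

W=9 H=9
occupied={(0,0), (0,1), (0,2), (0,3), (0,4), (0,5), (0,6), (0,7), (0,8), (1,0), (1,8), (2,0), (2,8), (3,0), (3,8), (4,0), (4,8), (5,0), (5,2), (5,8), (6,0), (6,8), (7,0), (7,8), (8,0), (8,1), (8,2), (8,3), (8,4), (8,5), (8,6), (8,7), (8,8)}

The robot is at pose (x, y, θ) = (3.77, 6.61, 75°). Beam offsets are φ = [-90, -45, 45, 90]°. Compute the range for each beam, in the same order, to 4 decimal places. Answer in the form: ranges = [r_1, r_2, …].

ranges = [4.3792, 2.7800, 1.6050, 2.8677]

beam 1: φ=-90°, α=345°
  d=(0.9659,-0.2588)  start (3,6)  tX=0.2381 tY=2.3569  stride 1/|dx|=1.0353 1/|dy|=3.8637
    cross x-line → (4,6), t=0.2381
    cross x-line → (5,6), t=1.2734
    cross x-line → (6,6), t=2.3087
    cross y-line → (6,5), t=2.3569
    cross x-line → (7,5), t=3.3439
    cross x-line → (8,5), t=4.3792 (wall)
  → r_1 = 4.3792
beam 2: φ=-45°, α=30°
  d=(0.8660,0.5000)  start (3,6)  tX=0.2656 tY=0.7800  stride 1/|dx|=1.1547 1/|dy|=2.0000
    cross x-line → (4,6), t=0.2656
    cross y-line → (4,7), t=0.7800
    cross x-line → (5,7), t=1.4203
    cross x-line → (6,7), t=2.5750
    cross y-line → (6,8), t=2.7800 (wall)
  → r_2 = 2.7800
beam 3: φ=45°, α=120°
  d=(-0.5000,0.8660)  start (3,6)  tX=1.5400 tY=0.4503  stride 1/|dx|=2.0000 1/|dy|=1.1547
    cross y-line → (3,7), t=0.4503
    cross x-line → (2,7), t=1.5400
    cross y-line → (2,8), t=1.6050 (wall)
  → r_3 = 1.6050
beam 4: φ=90°, α=165°
  d=(-0.9659,0.2588)  start (3,6)  tX=0.7972 tY=1.5068  stride 1/|dx|=1.0353 1/|dy|=3.8637
    cross x-line → (2,6), t=0.7972
    cross y-line → (2,7), t=1.5068
    cross x-line → (1,7), t=1.8324
    cross x-line → (0,7), t=2.8677 (wall)
  → r_4 = 2.8677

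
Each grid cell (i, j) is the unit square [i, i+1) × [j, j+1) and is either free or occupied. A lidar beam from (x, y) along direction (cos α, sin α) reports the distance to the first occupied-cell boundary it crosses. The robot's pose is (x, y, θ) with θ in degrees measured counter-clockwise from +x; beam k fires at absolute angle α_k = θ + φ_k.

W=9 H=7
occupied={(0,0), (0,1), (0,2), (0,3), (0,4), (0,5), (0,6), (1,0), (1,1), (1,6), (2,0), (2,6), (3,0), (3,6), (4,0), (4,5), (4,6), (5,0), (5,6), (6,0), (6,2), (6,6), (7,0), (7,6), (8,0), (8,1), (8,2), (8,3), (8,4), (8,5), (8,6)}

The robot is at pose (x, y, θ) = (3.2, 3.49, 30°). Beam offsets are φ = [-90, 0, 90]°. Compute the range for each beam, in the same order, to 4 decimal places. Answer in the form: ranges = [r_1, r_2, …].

ranges = [2.8752, 5.0200, 2.8983]

beam 1: φ=-90°, α=300°
  cosα=0.5000 sinα=-0.8660 | (3,3) | tMaxX 1.6000 tMaxY 0.5658 | tΔX 2.0000 tΔY 1.1547
    t=0.5658 [y] (3,2)
    t=1.6000 [x] (4,2)
    t=1.7205 [y] (4,1)
    t=2.8752 [y] (4,0) — stop
  → r_1 = 2.8752
beam 2: φ=0°, α=30°
  cosα=0.8660 sinα=0.5000 | (3,3) | tMaxX 0.9238 tMaxY 1.0200 | tΔX 1.1547 tΔY 2.0000
    t=0.9238 [x] (4,3)
    t=1.0200 [y] (4,4)
    t=2.0785 [x] (5,4)
    t=3.0200 [y] (5,5)
    t=3.2332 [x] (6,5)
    t=4.3879 [x] (7,5)
    t=5.0200 [y] (7,6) — stop
  → r_2 = 5.0200
beam 3: φ=90°, α=120°
  cosα=-0.5000 sinα=0.8660 | (3,3) | tMaxX 0.4000 tMaxY 0.5889 | tΔX 2.0000 tΔY 1.1547
    t=0.4000 [x] (2,3)
    t=0.5889 [y] (2,4)
    t=1.7436 [y] (2,5)
    t=2.4000 [x] (1,5)
    t=2.8983 [y] (1,6) — stop
  → r_3 = 2.8983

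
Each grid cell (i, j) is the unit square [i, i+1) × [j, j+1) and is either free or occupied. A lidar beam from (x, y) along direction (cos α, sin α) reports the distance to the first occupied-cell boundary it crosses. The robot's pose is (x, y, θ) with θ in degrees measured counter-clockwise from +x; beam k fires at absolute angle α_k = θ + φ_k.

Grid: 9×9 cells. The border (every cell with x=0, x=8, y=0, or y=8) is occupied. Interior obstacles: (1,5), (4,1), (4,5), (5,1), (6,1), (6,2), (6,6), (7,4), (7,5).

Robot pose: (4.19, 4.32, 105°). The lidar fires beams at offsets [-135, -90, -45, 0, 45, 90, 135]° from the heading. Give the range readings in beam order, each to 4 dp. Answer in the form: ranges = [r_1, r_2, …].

ranges = [2.6400, 2.9091, 0.7852, 0.7040, 2.5288, 3.3025, 3.8336]

beam 1: φ=-135°, α=330°
  cosα=0.8660 sinα=-0.5000 | (4,4) | tMaxX 0.9353 tMaxY 0.6400 | tΔX 1.1547 tΔY 2.0000
    t=0.6400 [y] (4,3)
    t=0.9353 [x] (5,3)
    t=2.0900 [x] (6,3)
    t=2.6400 [y] (6,2) — stop
  → r_1 = 2.6400
beam 2: φ=-90°, α=15°
  cosα=0.9659 sinα=0.2588 | (4,4) | tMaxX 0.8386 tMaxY 2.6273 | tΔX 1.0353 tΔY 3.8637
    t=0.8386 [x] (5,4)
    t=1.8738 [x] (6,4)
    t=2.6273 [y] (6,5)
    t=2.9091 [x] (7,5) — stop
  → r_2 = 2.9091
beam 3: φ=-45°, α=60°
  cosα=0.5000 sinα=0.8660 | (4,4) | tMaxX 1.6200 tMaxY 0.7852 | tΔX 2.0000 tΔY 1.1547
    t=0.7852 [y] (4,5) — stop
  → r_3 = 0.7852
beam 4: φ=0°, α=105°
  cosα=-0.2588 sinα=0.9659 | (4,4) | tMaxX 0.7341 tMaxY 0.7040 | tΔX 3.8637 tΔY 1.0353
    t=0.7040 [y] (4,5) — stop
  → r_4 = 0.7040
beam 5: φ=45°, α=150°
  cosα=-0.8660 sinα=0.5000 | (4,4) | tMaxX 0.2194 tMaxY 1.3600 | tΔX 1.1547 tΔY 2.0000
    t=0.2194 [x] (3,4)
    t=1.3600 [y] (3,5)
    t=1.3741 [x] (2,5)
    t=2.5288 [x] (1,5) — stop
  → r_5 = 2.5288
beam 6: φ=90°, α=195°
  cosα=-0.9659 sinα=-0.2588 | (4,4) | tMaxX 0.1967 tMaxY 1.2364 | tΔX 1.0353 tΔY 3.8637
    t=0.1967 [x] (3,4)
    t=1.2320 [x] (2,4)
    t=1.2364 [y] (2,3)
    t=2.2673 [x] (1,3)
    t=3.3025 [x] (0,3) — stop
  → r_6 = 3.3025
beam 7: φ=135°, α=240°
  cosα=-0.5000 sinα=-0.8660 | (4,4) | tMaxX 0.3800 tMaxY 0.3695 | tΔX 2.0000 tΔY 1.1547
    t=0.3695 [y] (4,3)
    t=0.3800 [x] (3,3)
    t=1.5242 [y] (3,2)
    t=2.3800 [x] (2,2)
    t=2.6789 [y] (2,1)
    t=3.8336 [y] (2,0) — stop
  → r_7 = 3.8336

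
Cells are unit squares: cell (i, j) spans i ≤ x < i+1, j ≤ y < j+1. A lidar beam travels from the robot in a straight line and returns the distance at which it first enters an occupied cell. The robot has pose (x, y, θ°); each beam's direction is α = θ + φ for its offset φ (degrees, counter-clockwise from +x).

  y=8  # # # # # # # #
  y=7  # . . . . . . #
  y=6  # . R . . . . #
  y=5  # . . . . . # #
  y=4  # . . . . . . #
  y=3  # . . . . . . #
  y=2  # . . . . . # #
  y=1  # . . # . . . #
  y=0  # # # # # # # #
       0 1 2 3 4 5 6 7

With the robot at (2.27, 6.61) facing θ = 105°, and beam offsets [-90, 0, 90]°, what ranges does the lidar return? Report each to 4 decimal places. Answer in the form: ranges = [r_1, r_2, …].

ranges = [4.8969, 1.4390, 1.3148]

beam 1: φ=-90°, α=15°
  cosα=0.9659 sinα=0.2588 | (2,6) | tMaxX 0.7558 tMaxY 1.5068 | tΔX 1.0353 tΔY 3.8637
    t=0.7558 [x] (3,6)
    t=1.5068 [y] (3,7)
    t=1.7910 [x] (4,7)
    t=2.8263 [x] (5,7)
    t=3.8616 [x] (6,7)
    t=4.8969 [x] (7,7) — stop
  → r_1 = 4.8969
beam 2: φ=0°, α=105°
  cosα=-0.2588 sinα=0.9659 | (2,6) | tMaxX 1.0432 tMaxY 0.4038 | tΔX 3.8637 tΔY 1.0353
    t=0.4038 [y] (2,7)
    t=1.0432 [x] (1,7)
    t=1.4390 [y] (1,8) — stop
  → r_2 = 1.4390
beam 3: φ=90°, α=195°
  cosα=-0.9659 sinα=-0.2588 | (2,6) | tMaxX 0.2795 tMaxY 2.3569 | tΔX 1.0353 tΔY 3.8637
    t=0.2795 [x] (1,6)
    t=1.3148 [x] (0,6) — stop
  → r_3 = 1.3148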